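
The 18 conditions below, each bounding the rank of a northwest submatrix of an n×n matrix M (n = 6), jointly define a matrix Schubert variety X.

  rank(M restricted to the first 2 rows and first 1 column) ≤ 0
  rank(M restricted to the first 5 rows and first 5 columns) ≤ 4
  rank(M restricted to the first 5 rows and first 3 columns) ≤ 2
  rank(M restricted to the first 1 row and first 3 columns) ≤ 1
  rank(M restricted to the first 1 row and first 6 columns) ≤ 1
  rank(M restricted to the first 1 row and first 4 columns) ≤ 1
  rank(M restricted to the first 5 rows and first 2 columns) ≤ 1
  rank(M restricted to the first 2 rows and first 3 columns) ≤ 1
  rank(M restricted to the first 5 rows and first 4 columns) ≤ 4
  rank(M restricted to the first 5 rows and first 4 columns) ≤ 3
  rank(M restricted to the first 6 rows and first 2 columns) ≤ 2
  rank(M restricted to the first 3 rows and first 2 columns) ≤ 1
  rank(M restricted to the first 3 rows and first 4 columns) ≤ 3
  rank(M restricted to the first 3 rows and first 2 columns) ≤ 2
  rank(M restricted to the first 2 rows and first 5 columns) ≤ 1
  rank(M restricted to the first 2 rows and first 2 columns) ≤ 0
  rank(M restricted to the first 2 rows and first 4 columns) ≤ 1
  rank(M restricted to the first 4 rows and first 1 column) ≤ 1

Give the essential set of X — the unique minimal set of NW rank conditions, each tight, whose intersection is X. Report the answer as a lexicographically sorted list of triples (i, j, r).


Rank table r_w(6×6) implied by the 18 constraints:

  row 1: 0  0  1  1  1  1
  row 2: 0  0  1  1  1  2
  row 3: 1  1  2  2  2  3
  row 4: 1  1  2  3  3  4
  row 5: 1  1  2  3  4  5
  row 6: 1  2  3  4  5  6

so w = (3, 6, 1, 4, 5, 2).

D(w) has 8 cells with 3 SE-corners; essential set:

[(2, 2, 0), (2, 5, 1), (5, 2, 1)]


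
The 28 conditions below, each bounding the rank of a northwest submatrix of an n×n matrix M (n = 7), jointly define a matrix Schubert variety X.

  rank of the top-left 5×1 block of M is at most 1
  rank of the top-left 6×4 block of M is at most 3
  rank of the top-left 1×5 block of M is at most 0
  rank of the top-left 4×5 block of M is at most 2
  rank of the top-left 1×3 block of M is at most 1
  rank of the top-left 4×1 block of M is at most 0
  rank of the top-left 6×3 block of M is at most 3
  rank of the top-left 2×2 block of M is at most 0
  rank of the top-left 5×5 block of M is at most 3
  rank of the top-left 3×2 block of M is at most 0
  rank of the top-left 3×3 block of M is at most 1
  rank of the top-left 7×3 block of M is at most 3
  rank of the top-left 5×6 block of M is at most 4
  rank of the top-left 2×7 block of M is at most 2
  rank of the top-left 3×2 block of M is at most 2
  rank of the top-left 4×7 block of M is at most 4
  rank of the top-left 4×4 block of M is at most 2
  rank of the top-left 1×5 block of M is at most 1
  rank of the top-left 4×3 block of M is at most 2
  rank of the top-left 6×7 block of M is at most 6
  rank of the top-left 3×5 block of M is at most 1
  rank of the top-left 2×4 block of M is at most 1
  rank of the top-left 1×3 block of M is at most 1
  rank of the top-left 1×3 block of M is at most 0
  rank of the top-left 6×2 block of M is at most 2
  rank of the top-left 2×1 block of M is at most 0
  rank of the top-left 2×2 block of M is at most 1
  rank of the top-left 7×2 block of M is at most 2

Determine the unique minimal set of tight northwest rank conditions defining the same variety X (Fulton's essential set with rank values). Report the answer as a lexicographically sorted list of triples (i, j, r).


Rank table r_w(7×7) implied by the 28 constraints:

  i=1: 0  0  0  0  0  1  1
  i=2: 0  0  1  1  1  2  2
  i=3: 0  0  1  1  1  2  3
  i=4: 0  1  2  2  2  3  4
  i=5: 1  2  3  3  3  4  5
  i=6: 1  2  3  3  4  5  6
  i=7: 1  2  3  4  5  6  7

so w = (6, 3, 7, 2, 1, 5, 4).

Rothe diagram D(w) (13 cells), 5 SE-corners (essential conditions):

[(1, 5, 0), (3, 2, 0), (3, 5, 1), (4, 1, 0), (6, 4, 3)]


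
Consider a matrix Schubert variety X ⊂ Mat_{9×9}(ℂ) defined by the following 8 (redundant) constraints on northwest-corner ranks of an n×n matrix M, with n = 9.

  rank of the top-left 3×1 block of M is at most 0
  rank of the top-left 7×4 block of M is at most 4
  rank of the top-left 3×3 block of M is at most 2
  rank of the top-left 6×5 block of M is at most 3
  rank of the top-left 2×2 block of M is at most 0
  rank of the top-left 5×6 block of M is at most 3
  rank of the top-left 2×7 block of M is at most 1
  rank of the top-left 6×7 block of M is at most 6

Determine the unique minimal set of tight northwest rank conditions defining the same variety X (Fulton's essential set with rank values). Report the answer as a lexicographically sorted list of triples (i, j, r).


The tightest implied rank at each (i,j), from the 8 conditions:

  0  0  1  1  1  1  1  1  1
  0  0  1  1  1  1  1  2  2
  0  1  2  2  2  2  2  3  3
  1  2  3  3  3  3  3  4  4
  1  2  3  3  3  3  4  5  5
  1  2  3  3  3  4  5  6  6
  1  2  3  4  4  5  6  7  7
  1  2  3  4  5  6  7  8  8
  1  2  3  4  5  6  7  8  9

second differences of R give the permutation w = (3, 8, 2, 1, 7, 6, 4, 5, 9).

Rothe diagram D(w) (14 cells), 5 SE-corners (essential conditions):

[(2, 2, 0), (2, 7, 1), (3, 1, 0), (5, 6, 3), (6, 5, 3)]


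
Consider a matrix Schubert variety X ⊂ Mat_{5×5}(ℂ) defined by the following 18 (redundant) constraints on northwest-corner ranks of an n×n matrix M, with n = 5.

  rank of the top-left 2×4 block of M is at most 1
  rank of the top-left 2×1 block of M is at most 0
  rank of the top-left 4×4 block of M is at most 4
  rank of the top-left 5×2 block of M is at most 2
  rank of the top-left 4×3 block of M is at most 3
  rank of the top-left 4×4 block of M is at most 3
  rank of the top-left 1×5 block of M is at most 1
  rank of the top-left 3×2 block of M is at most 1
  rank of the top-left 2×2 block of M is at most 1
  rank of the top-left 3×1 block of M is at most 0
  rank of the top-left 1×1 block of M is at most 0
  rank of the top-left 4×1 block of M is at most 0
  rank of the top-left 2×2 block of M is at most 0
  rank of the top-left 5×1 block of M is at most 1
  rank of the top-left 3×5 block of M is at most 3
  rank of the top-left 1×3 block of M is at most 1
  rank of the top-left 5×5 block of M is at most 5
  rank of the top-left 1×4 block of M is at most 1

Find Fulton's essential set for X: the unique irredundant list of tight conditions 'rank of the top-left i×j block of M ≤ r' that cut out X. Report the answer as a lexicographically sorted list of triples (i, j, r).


Recovering R(i,j) via the rank-extension bound from the 18 conditions:

  i=1: 0 0 1 1 1
  i=2: 0 0 1 1 2
  i=3: 0 1 2 2 3
  i=4: 0 1 2 3 4
  i=5: 1 2 3 4 5

hence w(1..5) = (3, 5, 2, 4, 1).

Rothe diagram D(w) (7 cells), 3 SE-corners (essential conditions):

[(2, 2, 0), (2, 4, 1), (4, 1, 0)]


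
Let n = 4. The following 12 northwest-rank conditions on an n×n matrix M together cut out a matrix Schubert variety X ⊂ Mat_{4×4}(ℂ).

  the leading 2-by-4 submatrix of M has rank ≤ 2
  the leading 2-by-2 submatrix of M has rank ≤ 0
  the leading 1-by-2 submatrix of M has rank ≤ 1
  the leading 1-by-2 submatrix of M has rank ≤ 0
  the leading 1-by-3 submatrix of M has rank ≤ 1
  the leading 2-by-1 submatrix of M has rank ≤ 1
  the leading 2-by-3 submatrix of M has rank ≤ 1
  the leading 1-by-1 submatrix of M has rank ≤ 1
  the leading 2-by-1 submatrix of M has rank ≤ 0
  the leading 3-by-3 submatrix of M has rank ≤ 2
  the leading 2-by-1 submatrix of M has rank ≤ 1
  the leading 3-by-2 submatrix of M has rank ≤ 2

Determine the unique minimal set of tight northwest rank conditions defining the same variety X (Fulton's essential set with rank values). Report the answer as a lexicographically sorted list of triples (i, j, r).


Propagating the 12 rank bounds to every northwest block:

  row 1: 0  0  1  1
  row 2: 0  0  1  2
  row 3: 1  1  2  3
  row 4: 1  2  3  4

giving w = (3, 4, 1, 2) via Δ²R.

|D(w)|=4, |Ess(w)|=1:

[(2, 2, 0)]


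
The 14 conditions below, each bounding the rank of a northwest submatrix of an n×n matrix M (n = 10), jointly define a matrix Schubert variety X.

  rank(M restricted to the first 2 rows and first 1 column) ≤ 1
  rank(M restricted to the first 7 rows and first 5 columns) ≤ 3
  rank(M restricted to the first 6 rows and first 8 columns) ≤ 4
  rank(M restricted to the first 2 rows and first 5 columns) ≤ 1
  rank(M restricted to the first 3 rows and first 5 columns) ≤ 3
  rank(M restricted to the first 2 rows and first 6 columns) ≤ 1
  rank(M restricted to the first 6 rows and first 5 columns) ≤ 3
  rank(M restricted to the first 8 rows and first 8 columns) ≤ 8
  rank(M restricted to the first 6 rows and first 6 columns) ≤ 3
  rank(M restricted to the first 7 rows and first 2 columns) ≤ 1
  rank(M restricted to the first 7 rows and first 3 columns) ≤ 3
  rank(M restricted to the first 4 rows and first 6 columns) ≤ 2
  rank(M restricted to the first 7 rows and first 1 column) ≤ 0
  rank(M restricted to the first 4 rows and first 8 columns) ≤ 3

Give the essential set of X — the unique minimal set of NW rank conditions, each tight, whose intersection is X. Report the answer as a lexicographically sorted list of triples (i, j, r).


Recovering R(i,j) via the rank-extension bound from the 14 conditions:

  i=1: 0 1 1 1 1 1 1 1 1 1
  i=2: 0 1 1 1 1 1 2 2 2 2
  i=3: 0 1 2 2 2 2 3 3 3 3
  i=4: 0 1 2 2 2 2 3 3 4 4
  i=5: 0 1 2 3 3 3 4 4 5 5
  i=6: 0 1 2 3 3 3 4 4 5 6
  i=7: 0 1 2 3 3 4 5 5 6 7
  i=8: 1 2 3 4 4 5 6 6 7 8
  i=9: 1 2 3 4 5 6 7 7 8 9
  i=10: 1 2 3 4 5 6 7 8 9 10

hence w(1..10) = (2, 7, 3, 9, 4, 10, 6, 1, 5, 8).

ℓ(w)=19; the 7 essential cells (i,j,r):

[(2, 6, 1), (4, 6, 2), (4, 8, 3), (6, 6, 3), (6, 8, 4), (7, 1, 0), (7, 5, 3)]


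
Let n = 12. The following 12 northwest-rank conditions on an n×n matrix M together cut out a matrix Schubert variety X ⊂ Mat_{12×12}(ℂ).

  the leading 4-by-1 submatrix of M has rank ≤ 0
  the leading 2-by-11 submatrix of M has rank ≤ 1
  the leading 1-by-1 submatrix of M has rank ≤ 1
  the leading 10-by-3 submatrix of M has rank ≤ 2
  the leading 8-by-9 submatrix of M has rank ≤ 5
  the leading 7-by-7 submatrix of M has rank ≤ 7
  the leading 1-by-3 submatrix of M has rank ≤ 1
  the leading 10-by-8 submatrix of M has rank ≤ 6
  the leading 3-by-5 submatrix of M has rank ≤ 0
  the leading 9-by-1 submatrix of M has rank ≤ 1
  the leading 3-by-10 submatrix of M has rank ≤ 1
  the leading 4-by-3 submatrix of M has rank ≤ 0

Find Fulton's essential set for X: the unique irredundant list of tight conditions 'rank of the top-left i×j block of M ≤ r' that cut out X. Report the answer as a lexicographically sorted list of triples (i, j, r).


Reconstructing r_w from the 12 given conditions:

  i=1: 0, 0, 0, 0, 0, 1, 1, 1, 1, 1, 1, 1
  i=2: 0, 0, 0, 0, 0, 1, 1, 1, 1, 1, 1, 2
  i=3: 0, 0, 0, 0, 0, 1, 1, 1, 1, 1, 2, 3
  i=4: 0, 0, 0, 1, 1, 2, 2, 2, 2, 2, 3, 4
  i=5: 1, 1, 1, 2, 2, 3, 3, 3, 3, 3, 4, 5
  i=6: 1, 2, 2, 3, 3, 4, 4, 4, 4, 4, 5, 6
  i=7: 1, 2, 2, 3, 4, 5, 5, 5, 5, 5, 6, 7
  i=8: 1, 2, 2, 3, 4, 5, 5, 5, 5, 6, 7, 8
  i=9: 1, 2, 2, 3, 4, 5, 6, 6, 6, 7, 8, 9
  i=10: 1, 2, 2, 3, 4, 5, 6, 6, 7, 8, 9, 10
  i=11: 1, 2, 3, 4, 5, 6, 7, 7, 8, 9, 10, 11
  i=12: 1, 2, 3, 4, 5, 6, 7, 8, 9, 10, 11, 12

hence w(1..12) = (6, 12, 11, 4, 1, 2, 5, 10, 7, 9, 3, 8).

Fulton essential set (7 of the 35 Rothe cells):

[(2, 11, 1), (3, 5, 0), (3, 10, 1), (4, 3, 0), (8, 9, 5), (10, 3, 2), (10, 8, 6)]


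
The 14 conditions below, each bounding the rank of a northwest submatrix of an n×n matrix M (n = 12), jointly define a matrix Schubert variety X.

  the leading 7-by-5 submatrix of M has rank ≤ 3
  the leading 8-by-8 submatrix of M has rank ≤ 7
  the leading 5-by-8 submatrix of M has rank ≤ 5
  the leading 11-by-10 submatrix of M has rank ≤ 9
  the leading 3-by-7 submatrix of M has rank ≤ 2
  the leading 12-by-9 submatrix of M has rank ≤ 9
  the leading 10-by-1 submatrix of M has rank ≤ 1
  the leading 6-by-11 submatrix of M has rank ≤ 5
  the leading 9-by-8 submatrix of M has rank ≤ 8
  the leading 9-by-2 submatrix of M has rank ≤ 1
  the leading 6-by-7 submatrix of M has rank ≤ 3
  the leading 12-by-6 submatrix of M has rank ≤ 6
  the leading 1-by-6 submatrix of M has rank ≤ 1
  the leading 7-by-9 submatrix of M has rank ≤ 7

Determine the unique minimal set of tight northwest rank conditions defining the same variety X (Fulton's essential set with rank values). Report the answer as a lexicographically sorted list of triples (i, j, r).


Computing R[i][j] = min implied NW-rank bound (n=12, 14 conditions):

  row 1: 1, 1, 1, 1, 1, 1, 1, 1, 1, 1, 1, 1
  row 2: 1, 1, 2, 2, 2, 2, 2, 2, 2, 2, 2, 2
  row 3: 1, 1, 2, 2, 2, 2, 2, 3, 3, 3, 3, 3
  row 4: 1, 1, 2, 3, 3, 3, 3, 4, 4, 4, 4, 4
  row 5: 1, 1, 2, 3, 3, 3, 3, 4, 5, 5, 5, 5
  row 6: 1, 1, 2, 3, 3, 3, 3, 4, 5, 5, 5, 6
  row 7: 1, 1, 2, 3, 3, 4, 4, 5, 6, 6, 6, 7
  row 8: 1, 1, 2, 3, 4, 5, 5, 6, 7, 7, 7, 8
  row 9: 1, 1, 2, 3, 4, 5, 6, 7, 8, 8, 8, 9
  row 10: 1, 2, 3, 4, 5, 6, 7, 8, 9, 9, 9, 10
  row 11: 1, 2, 3, 4, 5, 6, 7, 8, 9, 9, 10, 11
  row 12: 1, 2, 3, 4, 5, 6, 7, 8, 9, 10, 11, 12

giving w = (1, 3, 8, 4, 9, 12, 6, 5, 7, 2, 11, 10) via Δ²R.

ℓ(w)=22; the 6 essential cells (i,j,r):

[(3, 7, 2), (6, 7, 3), (6, 11, 5), (7, 5, 3), (9, 2, 1), (11, 10, 9)]


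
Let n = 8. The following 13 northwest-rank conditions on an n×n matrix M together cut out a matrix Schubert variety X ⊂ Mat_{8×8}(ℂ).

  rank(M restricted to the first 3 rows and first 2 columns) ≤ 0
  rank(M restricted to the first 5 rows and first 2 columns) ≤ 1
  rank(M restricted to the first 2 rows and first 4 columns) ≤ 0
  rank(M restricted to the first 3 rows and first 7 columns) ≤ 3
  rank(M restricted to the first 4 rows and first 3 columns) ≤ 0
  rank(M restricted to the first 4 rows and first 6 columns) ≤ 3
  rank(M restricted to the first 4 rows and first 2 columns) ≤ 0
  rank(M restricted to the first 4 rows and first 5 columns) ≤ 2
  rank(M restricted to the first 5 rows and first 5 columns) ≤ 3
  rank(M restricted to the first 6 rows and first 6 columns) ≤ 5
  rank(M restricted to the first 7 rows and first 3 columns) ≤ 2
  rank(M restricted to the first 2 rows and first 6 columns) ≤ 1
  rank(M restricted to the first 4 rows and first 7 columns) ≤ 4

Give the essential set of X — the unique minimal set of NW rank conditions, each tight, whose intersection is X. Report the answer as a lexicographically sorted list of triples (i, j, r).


Propagating the 13 rank bounds to every northwest block:

  i=1: 0 | 0 | 0 | 0 | 1 | 1 | 1 | 1
  i=2: 0 | 0 | 0 | 0 | 1 | 1 | 2 | 2
  i=3: 0 | 0 | 0 | 1 | 2 | 2 | 3 | 3
  i=4: 0 | 0 | 0 | 1 | 2 | 3 | 4 | 4
  i=5: 1 | 1 | 1 | 2 | 3 | 4 | 5 | 5
  i=6: 1 | 2 | 2 | 3 | 4 | 5 | 6 | 6
  i=7: 1 | 2 | 2 | 3 | 4 | 5 | 6 | 7
  i=8: 1 | 2 | 3 | 4 | 5 | 6 | 7 | 8

hence w(1..8) = (5, 7, 4, 6, 1, 2, 8, 3).

|D(w)|=16, |Ess(w)|=4:

[(2, 4, 0), (2, 6, 1), (4, 3, 0), (7, 3, 2)]


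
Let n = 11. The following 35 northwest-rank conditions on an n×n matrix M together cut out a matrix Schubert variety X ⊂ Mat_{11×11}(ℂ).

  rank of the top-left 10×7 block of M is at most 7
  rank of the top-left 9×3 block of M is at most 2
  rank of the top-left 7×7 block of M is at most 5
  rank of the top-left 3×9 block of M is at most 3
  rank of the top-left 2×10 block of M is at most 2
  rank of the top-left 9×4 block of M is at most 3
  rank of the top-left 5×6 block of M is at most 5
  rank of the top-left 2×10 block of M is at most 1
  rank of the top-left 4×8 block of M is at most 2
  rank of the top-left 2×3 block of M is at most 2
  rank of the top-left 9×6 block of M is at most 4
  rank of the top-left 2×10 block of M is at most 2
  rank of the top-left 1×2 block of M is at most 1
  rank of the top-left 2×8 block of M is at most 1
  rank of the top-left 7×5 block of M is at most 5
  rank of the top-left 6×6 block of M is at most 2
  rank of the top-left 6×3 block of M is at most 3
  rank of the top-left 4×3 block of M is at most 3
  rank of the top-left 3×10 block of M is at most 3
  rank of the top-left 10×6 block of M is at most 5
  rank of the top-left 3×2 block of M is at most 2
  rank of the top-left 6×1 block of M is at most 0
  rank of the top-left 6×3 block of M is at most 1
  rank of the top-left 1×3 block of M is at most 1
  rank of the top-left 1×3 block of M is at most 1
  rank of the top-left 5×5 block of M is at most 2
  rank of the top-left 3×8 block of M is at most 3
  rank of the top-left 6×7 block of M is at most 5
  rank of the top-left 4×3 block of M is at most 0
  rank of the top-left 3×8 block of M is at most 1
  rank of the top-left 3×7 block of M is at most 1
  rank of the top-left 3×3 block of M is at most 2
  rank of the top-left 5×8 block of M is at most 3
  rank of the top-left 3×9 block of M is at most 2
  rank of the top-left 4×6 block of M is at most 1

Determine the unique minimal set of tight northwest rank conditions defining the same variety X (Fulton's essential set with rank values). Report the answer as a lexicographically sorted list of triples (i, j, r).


Propagating the 35 rank bounds to every northwest block:

  R[1]: 0  0  0  1  1  1  1  1  1  1  1
  R[2]: 0  0  0  1  1  1  1  1  1  1  2
  R[3]: 0  0  0  1  1  1  1  1  2  2  3
  R[4]: 0  0  0  1  1  1  2  2  3  3  4
  R[5]: 0  1  1  2  2  2  3  3  4  4  5
  R[6]: 0  1  1  2  2  2  3  4  5  5  6
  R[7]: 1  2  2  3  3  3  4  5  6  6  7
  R[8]: 1  2  2  3  4  4  5  6  7  7  8
  R[9]: 1  2  2  3  4  4  5  6  7  8  9
  R[10]: 1  2  3  4  5  5  6  7  8  9  10
  R[11]: 1  2  3  4  5  6  7  8  9  10  11

the unique w with this rank table is (4, 11, 9, 7, 2, 8, 1, 5, 10, 3, 6).

D(w) has 32 cells with 9 SE-corners; essential set:

[(2, 10, 1), (3, 8, 1), (4, 3, 0), (4, 6, 1), (6, 1, 0), (6, 3, 1), (6, 6, 2), (9, 3, 2), (9, 6, 4)]


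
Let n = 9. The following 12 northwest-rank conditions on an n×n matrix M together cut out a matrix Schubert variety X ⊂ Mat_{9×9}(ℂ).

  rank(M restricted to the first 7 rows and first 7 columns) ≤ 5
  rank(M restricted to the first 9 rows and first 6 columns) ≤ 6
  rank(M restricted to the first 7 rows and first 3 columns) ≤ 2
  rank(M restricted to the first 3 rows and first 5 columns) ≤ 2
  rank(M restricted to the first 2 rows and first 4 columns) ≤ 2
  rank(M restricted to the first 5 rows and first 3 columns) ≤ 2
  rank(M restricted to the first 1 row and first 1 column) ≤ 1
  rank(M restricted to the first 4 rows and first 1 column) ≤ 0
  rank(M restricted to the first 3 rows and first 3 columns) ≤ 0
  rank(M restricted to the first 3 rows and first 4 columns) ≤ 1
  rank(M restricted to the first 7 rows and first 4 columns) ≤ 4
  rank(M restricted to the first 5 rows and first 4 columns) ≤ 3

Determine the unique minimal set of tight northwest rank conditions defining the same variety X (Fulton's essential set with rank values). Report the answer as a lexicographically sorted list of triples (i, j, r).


Reconstructing r_w from the 12 given conditions:

  i=1: 0 | 0 | 0 | 1 | 1 | 1 | 1 | 1 | 1
  i=2: 0 | 0 | 0 | 1 | 2 | 2 | 2 | 2 | 2
  i=3: 0 | 0 | 0 | 1 | 2 | 3 | 3 | 3 | 3
  i=4: 0 | 1 | 1 | 2 | 3 | 4 | 4 | 4 | 4
  i=5: 1 | 2 | 2 | 3 | 4 | 5 | 5 | 5 | 5
  i=6: 1 | 2 | 2 | 3 | 4 | 5 | 5 | 6 | 6
  i=7: 1 | 2 | 2 | 3 | 4 | 5 | 5 | 6 | 7
  i=8: 1 | 2 | 3 | 4 | 5 | 6 | 6 | 7 | 8
  i=9: 1 | 2 | 3 | 4 | 5 | 6 | 7 | 8 | 9

giving w = (4, 5, 6, 2, 1, 8, 9, 3, 7) via Δ²R.

ℓ(w)=14; the 4 essential cells (i,j,r):

[(3, 3, 0), (4, 1, 0), (7, 3, 2), (7, 7, 5)]


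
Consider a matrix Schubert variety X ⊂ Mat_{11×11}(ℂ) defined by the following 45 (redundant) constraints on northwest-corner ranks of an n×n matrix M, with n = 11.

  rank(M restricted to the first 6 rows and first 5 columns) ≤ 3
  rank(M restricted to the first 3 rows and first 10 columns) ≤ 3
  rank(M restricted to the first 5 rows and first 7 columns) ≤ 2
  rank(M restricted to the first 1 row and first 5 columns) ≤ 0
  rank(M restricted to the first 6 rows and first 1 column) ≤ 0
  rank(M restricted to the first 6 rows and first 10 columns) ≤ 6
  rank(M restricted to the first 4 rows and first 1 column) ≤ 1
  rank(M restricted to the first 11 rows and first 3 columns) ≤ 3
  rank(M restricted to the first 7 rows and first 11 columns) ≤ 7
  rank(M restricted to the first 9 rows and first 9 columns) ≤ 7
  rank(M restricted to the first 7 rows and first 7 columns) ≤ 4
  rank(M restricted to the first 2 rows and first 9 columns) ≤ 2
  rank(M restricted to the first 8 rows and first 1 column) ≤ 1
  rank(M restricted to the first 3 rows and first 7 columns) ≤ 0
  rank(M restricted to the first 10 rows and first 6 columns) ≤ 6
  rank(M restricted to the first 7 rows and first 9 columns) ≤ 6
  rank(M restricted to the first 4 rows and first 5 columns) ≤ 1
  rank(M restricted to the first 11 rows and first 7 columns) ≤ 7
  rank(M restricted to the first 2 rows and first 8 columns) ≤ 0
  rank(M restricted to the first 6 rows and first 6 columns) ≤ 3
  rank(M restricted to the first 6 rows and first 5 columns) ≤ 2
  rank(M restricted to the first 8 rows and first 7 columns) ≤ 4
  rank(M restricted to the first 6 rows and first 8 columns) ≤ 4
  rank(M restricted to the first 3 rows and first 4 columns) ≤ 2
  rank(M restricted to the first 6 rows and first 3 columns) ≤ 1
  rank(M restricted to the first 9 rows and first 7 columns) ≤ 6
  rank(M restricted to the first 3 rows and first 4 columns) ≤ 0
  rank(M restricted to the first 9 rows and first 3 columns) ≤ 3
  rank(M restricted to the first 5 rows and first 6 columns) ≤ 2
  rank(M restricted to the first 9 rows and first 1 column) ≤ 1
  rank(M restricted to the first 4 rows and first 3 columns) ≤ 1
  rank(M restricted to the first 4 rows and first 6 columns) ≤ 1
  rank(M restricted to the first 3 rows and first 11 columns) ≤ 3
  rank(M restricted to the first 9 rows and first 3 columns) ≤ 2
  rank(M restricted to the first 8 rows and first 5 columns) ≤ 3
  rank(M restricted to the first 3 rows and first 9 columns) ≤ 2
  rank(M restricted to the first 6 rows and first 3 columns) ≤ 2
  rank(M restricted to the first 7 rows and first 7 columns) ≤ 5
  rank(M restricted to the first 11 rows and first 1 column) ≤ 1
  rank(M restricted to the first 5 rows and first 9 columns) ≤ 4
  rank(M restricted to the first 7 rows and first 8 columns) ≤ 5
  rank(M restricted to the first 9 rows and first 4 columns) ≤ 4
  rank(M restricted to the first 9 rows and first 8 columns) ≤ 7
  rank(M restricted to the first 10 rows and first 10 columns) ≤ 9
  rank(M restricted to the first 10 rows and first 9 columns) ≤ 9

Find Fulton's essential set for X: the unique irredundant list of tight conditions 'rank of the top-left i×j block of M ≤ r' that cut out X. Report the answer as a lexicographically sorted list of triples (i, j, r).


The tightest implied rank at each (i,j), from the 45 conditions:

  row 1: 0 | 0 | 0 | 0 | 0 | 0 | 0 | 0 | 1 | 1 | 1
  row 2: 0 | 0 | 0 | 0 | 0 | 0 | 0 | 0 | 1 | 2 | 2
  row 3: 0 | 0 | 0 | 0 | 0 | 0 | 0 | 1 | 2 | 3 | 3
  row 4: 0 | 1 | 1 | 1 | 1 | 1 | 1 | 2 | 3 | 4 | 4
  row 5: 0 | 1 | 1 | 2 | 2 | 2 | 2 | 3 | 4 | 5 | 5
  row 6: 0 | 1 | 1 | 2 | 2 | 3 | 3 | 4 | 5 | 6 | 6
  row 7: 1 | 2 | 2 | 3 | 3 | 4 | 4 | 5 | 6 | 7 | 7
  row 8: 1 | 2 | 2 | 3 | 3 | 4 | 4 | 5 | 6 | 7 | 8
  row 9: 1 | 2 | 2 | 3 | 4 | 5 | 5 | 6 | 7 | 8 | 9
  row 10: 1 | 2 | 3 | 4 | 5 | 6 | 6 | 7 | 8 | 9 | 10
  row 11: 1 | 2 | 3 | 4 | 5 | 6 | 7 | 8 | 9 | 10 | 11

so w = (9, 10, 8, 2, 4, 6, 1, 11, 5, 3, 7).

Fulton essential set (8 of the 33 Rothe cells):

[(2, 8, 0), (3, 7, 0), (6, 1, 0), (6, 3, 1), (6, 5, 2), (8, 5, 3), (8, 7, 4), (9, 3, 2)]


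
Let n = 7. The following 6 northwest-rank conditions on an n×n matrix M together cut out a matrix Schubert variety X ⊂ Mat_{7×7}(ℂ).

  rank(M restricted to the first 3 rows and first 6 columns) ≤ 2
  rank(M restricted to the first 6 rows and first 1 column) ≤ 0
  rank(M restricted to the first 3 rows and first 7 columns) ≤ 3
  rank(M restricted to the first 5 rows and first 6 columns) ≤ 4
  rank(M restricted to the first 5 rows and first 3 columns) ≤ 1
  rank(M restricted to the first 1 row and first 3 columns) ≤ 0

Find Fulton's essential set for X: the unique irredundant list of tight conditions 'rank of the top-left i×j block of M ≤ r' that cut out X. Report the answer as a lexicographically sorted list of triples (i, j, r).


Reconstructing r_w from the 6 given conditions:

  R[1]: 0, 0, 0, 1, 1, 1, 1
  R[2]: 0, 1, 1, 2, 2, 2, 2
  R[3]: 0, 1, 1, 2, 2, 2, 3
  R[4]: 0, 1, 1, 2, 3, 3, 4
  R[5]: 0, 1, 1, 2, 3, 4, 5
  R[6]: 0, 1, 2, 3, 4, 5, 6
  R[7]: 1, 2, 3, 4, 5, 6, 7

second differences of R give the permutation w = (4, 2, 7, 5, 6, 3, 1).

Rothe diagram D(w) (13 cells), 4 SE-corners (essential conditions):

[(1, 3, 0), (3, 6, 2), (5, 3, 1), (6, 1, 0)]


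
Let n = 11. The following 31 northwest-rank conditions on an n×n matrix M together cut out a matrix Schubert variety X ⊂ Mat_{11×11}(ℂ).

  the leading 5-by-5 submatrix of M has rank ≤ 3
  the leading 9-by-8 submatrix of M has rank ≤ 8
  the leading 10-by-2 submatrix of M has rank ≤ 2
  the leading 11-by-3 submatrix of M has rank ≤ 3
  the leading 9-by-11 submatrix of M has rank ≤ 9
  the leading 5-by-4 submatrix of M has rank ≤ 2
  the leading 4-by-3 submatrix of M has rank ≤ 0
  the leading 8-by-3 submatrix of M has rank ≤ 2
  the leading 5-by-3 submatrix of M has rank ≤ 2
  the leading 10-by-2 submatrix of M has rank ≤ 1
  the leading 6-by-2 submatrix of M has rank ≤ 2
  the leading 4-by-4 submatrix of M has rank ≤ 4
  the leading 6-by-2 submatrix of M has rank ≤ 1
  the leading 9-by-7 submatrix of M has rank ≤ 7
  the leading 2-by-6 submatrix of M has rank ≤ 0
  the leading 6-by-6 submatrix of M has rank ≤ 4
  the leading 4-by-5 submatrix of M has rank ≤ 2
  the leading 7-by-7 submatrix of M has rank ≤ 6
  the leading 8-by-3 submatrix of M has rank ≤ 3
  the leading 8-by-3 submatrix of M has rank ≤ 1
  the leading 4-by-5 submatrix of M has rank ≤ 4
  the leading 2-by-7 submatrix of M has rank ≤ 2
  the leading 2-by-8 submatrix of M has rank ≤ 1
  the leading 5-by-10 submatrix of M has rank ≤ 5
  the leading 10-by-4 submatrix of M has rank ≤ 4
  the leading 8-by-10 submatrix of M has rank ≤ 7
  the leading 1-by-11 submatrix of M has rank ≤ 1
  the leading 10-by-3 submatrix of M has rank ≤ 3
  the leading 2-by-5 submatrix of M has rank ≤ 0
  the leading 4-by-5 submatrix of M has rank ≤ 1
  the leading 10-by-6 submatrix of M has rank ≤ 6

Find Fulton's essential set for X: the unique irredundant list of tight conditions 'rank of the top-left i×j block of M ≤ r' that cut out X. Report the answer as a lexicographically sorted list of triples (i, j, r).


Reconstructing r_w from the 31 given conditions:

  i=1: 0 | 0 | 0 | 0 | 0 | 0 | 1 | 1 | 1 | 1 | 1
  i=2: 0 | 0 | 0 | 0 | 0 | 0 | 1 | 1 | 2 | 2 | 2
  i=3: 0 | 0 | 0 | 1 | 1 | 1 | 2 | 2 | 3 | 3 | 3
  i=4: 0 | 0 | 0 | 1 | 1 | 2 | 3 | 3 | 4 | 4 | 4
  i=5: 1 | 1 | 1 | 2 | 2 | 3 | 4 | 4 | 5 | 5 | 5
  i=6: 1 | 1 | 1 | 2 | 3 | 4 | 5 | 5 | 6 | 6 | 6
  i=7: 1 | 1 | 1 | 2 | 3 | 4 | 5 | 6 | 7 | 7 | 7
  i=8: 1 | 1 | 1 | 2 | 3 | 4 | 5 | 6 | 7 | 7 | 8
  i=9: 1 | 1 | 2 | 3 | 4 | 5 | 6 | 7 | 8 | 8 | 9
  i=10: 1 | 1 | 2 | 3 | 4 | 5 | 6 | 7 | 8 | 9 | 10
  i=11: 1 | 2 | 3 | 4 | 5 | 6 | 7 | 8 | 9 | 10 | 11

so w = (7, 9, 4, 6, 1, 5, 8, 11, 3, 10, 2).

Rothe diagram D(w) (29 cells), 7 SE-corners (essential conditions):

[(2, 6, 0), (2, 8, 1), (4, 3, 0), (4, 5, 1), (8, 3, 1), (8, 10, 7), (10, 2, 1)]


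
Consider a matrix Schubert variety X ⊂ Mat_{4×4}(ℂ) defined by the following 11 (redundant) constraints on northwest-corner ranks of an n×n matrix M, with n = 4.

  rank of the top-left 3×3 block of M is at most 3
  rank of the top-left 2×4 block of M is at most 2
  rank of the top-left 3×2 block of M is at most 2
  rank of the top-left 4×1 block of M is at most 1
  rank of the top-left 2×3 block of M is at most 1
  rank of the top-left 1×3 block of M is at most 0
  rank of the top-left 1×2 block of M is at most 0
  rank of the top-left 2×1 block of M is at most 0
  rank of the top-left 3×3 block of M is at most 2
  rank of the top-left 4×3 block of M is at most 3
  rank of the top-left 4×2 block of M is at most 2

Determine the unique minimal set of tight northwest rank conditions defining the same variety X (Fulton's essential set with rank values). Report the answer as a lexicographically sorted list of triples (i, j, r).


Recovering R(i,j) via the rank-extension bound from the 11 conditions:

  0 | 0 | 0 | 1
  0 | 1 | 1 | 2
  1 | 2 | 2 | 3
  1 | 2 | 3 | 4

the unique w with this rank table is (4, 2, 1, 3).

|D(w)|=4, |Ess(w)|=2:

[(1, 3, 0), (2, 1, 0)]


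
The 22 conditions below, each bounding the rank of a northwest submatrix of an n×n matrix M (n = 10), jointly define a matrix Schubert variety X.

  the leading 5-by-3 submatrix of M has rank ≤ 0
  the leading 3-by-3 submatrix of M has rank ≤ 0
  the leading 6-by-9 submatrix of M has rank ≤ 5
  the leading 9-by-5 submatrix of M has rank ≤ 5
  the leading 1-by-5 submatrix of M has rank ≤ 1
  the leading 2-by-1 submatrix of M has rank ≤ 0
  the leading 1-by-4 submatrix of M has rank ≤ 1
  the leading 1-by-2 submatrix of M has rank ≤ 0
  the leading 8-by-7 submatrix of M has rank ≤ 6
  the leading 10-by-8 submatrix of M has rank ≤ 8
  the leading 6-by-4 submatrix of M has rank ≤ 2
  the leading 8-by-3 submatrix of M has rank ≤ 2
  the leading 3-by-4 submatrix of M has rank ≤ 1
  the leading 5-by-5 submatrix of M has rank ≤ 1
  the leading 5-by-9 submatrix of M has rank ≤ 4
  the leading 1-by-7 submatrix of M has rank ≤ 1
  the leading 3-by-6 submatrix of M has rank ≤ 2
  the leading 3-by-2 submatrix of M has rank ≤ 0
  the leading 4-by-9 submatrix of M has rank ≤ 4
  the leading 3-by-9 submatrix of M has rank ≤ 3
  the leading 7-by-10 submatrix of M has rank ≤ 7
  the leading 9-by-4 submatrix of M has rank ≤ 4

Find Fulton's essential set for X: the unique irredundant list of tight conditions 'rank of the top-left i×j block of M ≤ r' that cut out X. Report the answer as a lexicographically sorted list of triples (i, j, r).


Reconstructing r_w from the 22 given conditions:

  i=1: 0 0 0 1 1 1 1 1 1 1
  i=2: 0 0 0 1 1 2 2 2 2 2
  i=3: 0 0 0 1 1 2 3 3 3 3
  i=4: 0 0 0 1 1 2 3 4 4 4
  i=5: 0 0 0 1 1 2 3 4 4 5
  i=6: 1 1 1 2 2 3 4 5 5 6
  i=7: 1 2 2 3 3 4 5 6 6 7
  i=8: 1 2 2 3 4 5 6 7 7 8
  i=9: 1 2 3 4 5 6 7 8 8 9
  i=10: 1 2 3 4 5 6 7 8 9 10

reading off 1-entries of Δ²R: w = (4, 6, 7, 8, 10, 1, 2, 5, 3, 9).

4 SE-corners of the 21-cell Rothe diagram give Ess(w):

[(5, 3, 0), (5, 5, 1), (5, 9, 4), (8, 3, 2)]


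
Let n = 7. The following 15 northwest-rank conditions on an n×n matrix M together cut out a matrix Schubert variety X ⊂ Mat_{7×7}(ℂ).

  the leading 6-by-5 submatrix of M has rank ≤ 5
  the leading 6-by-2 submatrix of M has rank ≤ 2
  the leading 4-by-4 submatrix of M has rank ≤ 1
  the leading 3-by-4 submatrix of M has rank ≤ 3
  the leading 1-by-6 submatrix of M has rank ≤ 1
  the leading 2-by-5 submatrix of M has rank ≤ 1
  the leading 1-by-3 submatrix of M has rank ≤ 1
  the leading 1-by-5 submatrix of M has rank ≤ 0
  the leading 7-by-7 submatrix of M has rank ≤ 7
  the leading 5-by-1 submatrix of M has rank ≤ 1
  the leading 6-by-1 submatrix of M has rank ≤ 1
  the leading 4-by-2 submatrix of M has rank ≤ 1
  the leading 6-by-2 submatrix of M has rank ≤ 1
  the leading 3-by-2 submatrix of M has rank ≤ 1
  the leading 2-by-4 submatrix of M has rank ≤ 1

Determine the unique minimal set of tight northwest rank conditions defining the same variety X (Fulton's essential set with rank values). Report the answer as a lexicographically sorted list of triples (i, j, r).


The tightest implied rank at each (i,j), from the 15 conditions:

  R[1]: 0 | 0 | 0 | 0 | 0 | 1 | 1
  R[2]: 1 | 1 | 1 | 1 | 1 | 2 | 2
  R[3]: 1 | 1 | 1 | 1 | 2 | 3 | 3
  R[4]: 1 | 1 | 1 | 1 | 2 | 3 | 4
  R[5]: 1 | 1 | 2 | 2 | 3 | 4 | 5
  R[6]: 1 | 1 | 2 | 3 | 4 | 5 | 6
  R[7]: 1 | 2 | 3 | 4 | 5 | 6 | 7

giving w = (6, 1, 5, 7, 3, 4, 2) via Δ²R.

Rothe diagram D(w) (13 cells), 3 SE-corners (essential conditions):

[(1, 5, 0), (4, 4, 1), (6, 2, 1)]


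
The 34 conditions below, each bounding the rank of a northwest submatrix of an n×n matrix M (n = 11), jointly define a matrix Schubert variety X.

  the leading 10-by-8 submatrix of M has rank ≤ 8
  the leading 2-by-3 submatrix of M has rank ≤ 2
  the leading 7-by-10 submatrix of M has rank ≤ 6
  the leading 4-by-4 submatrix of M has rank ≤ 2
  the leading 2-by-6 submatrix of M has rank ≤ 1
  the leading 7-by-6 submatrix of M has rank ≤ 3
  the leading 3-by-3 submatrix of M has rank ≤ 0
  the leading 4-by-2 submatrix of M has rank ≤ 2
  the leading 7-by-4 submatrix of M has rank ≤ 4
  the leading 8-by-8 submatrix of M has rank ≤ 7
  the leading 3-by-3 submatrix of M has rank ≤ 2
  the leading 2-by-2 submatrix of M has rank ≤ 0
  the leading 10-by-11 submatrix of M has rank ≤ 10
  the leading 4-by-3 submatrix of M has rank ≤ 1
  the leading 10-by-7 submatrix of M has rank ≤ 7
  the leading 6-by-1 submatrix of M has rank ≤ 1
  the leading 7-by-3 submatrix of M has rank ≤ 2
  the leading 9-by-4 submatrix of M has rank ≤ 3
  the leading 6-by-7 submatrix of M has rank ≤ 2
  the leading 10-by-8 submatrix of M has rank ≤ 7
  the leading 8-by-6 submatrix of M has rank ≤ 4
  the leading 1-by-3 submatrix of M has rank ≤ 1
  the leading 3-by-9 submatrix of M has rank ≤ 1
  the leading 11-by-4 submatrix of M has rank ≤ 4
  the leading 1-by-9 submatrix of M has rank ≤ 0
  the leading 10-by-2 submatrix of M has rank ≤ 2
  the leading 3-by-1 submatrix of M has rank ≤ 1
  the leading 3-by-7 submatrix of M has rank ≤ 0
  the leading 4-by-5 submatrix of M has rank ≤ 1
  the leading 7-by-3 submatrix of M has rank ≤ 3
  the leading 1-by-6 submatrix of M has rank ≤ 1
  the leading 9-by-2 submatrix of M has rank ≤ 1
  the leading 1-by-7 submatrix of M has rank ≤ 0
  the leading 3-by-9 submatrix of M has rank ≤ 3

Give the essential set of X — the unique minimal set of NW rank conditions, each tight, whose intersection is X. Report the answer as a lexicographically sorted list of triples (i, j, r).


Rank table r_w(11×11) implied by the 34 constraints:

  R[1]: 0, 0, 0, 0, 0, 0, 0, 0, 0, 1, 1
  R[2]: 0, 0, 0, 0, 0, 0, 0, 1, 1, 2, 2
  R[3]: 0, 0, 0, 0, 0, 0, 0, 1, 1, 2, 3
  R[4]: 1, 1, 1, 1, 1, 1, 1, 2, 2, 3, 4
  R[5]: 1, 1, 2, 2, 2, 2, 2, 3, 3, 4, 5
  R[6]: 1, 1, 2, 2, 2, 2, 2, 3, 4, 5, 6
  R[7]: 1, 1, 2, 3, 3, 3, 3, 4, 5, 6, 7
  R[8]: 1, 1, 2, 3, 4, 4, 4, 5, 6, 7, 8
  R[9]: 1, 1, 2, 3, 4, 5, 5, 6, 7, 8, 9
  R[10]: 1, 2, 3, 4, 5, 6, 6, 7, 8, 9, 10
  R[11]: 1, 2, 3, 4, 5, 6, 7, 8, 9, 10, 11

giving w = (10, 8, 11, 1, 3, 9, 4, 5, 6, 2, 7) via Δ²R.

ℓ(w)=33; the 5 essential cells (i,j,r):

[(1, 9, 0), (3, 7, 0), (3, 9, 1), (6, 7, 2), (9, 2, 1)]


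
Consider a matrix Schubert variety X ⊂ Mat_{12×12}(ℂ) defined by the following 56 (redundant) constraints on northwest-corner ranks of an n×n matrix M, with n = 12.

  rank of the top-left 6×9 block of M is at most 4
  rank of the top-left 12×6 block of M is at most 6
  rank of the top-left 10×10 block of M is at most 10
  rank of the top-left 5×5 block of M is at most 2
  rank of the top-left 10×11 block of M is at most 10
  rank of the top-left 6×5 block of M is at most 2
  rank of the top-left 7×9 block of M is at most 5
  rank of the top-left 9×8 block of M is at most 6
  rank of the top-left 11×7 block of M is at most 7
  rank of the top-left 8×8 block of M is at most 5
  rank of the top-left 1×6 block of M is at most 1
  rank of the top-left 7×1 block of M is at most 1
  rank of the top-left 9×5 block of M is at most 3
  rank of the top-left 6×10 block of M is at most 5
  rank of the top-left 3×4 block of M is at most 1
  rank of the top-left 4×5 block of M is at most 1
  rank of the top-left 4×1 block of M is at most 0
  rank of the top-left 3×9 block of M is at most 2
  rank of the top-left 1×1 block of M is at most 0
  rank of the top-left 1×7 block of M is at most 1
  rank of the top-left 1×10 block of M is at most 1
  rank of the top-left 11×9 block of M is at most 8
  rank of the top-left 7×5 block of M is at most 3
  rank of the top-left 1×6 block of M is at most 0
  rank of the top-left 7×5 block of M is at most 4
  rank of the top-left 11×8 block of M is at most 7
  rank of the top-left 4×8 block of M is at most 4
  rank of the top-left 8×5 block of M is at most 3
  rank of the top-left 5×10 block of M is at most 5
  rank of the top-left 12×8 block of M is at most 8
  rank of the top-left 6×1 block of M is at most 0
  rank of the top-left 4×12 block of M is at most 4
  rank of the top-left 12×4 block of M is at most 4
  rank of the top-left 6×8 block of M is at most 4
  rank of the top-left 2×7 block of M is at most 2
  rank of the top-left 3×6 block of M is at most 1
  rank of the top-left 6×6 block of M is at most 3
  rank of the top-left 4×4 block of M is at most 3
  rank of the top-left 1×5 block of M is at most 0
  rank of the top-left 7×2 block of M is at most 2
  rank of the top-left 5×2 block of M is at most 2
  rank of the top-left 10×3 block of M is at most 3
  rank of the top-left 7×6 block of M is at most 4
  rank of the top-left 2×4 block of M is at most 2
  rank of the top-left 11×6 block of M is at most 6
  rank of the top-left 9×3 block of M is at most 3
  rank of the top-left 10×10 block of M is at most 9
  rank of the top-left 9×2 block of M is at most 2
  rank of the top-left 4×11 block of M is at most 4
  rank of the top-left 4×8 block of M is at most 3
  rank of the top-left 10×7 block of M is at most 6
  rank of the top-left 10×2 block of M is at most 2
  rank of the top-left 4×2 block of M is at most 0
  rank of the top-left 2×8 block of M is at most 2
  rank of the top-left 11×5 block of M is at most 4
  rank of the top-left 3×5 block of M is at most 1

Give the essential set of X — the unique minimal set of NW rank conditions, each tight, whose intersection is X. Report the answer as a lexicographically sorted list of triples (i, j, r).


Rank table r_w(12×12) implied by the 56 constraints:

  row 1: 0 0 0 0 0 0 1 1 1 1 1 1
  row 2: 0 0 1 1 1 1 2 2 2 2 2 2
  row 3: 0 0 1 1 1 1 2 2 2 3 3 3
  row 4: 0 0 1 1 1 2 3 3 3 4 4 4
  row 5: 0 1 2 2 2 3 4 4 4 5 5 5
  row 6: 0 1 2 2 2 3 4 4 4 5 6 6
  row 7: 1 2 3 3 3 4 5 5 5 6 7 7
  row 8: 1 2 3 3 3 4 5 5 6 7 8 8
  row 9: 1 2 3 3 3 4 5 6 7 8 9 9
  row 10: 1 2 3 4 4 5 6 7 8 9 10 10
  row 11: 1 2 3 4 4 5 6 7 8 9 10 11
  row 12: 1 2 3 4 5 6 7 8 9 10 11 12

giving w = (7, 3, 10, 6, 2, 11, 1, 9, 8, 4, 12, 5) via Δ²R.

Fulton essential set (11 of the 31 Rothe cells):

[(1, 6, 0), (3, 6, 1), (3, 9, 2), (4, 2, 0), (4, 5, 1), (6, 1, 0), (6, 5, 2), (6, 9, 4), (8, 8, 5), (9, 5, 3), (11, 5, 4)]


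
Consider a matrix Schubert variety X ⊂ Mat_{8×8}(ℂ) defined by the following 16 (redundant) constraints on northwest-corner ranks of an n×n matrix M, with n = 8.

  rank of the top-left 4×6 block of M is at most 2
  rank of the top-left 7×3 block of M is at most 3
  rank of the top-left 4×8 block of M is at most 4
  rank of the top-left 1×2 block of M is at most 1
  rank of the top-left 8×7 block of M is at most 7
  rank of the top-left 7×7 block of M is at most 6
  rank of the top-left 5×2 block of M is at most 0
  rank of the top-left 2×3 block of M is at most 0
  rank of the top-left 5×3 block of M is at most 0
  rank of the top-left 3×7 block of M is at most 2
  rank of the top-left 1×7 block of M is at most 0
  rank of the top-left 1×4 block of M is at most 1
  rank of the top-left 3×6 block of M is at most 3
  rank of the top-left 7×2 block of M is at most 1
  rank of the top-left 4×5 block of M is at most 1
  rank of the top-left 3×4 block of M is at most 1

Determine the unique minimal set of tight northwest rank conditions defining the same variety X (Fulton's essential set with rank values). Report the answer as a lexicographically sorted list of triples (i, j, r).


Reconstructing r_w from the 16 given conditions:

  row 1: 0, 0, 0, 0, 0, 0, 0, 1
  row 2: 0, 0, 0, 1, 1, 1, 1, 2
  row 3: 0, 0, 0, 1, 1, 2, 2, 3
  row 4: 0, 0, 0, 1, 1, 2, 3, 4
  row 5: 0, 0, 0, 1, 2, 3, 4, 5
  row 6: 1, 1, 1, 2, 3, 4, 5, 6
  row 7: 1, 1, 2, 3, 4, 5, 6, 7
  row 8: 1, 2, 3, 4, 5, 6, 7, 8

hence w(1..8) = (8, 4, 6, 7, 5, 1, 3, 2).

D(w) has 22 cells with 4 SE-corners; essential set:

[(1, 7, 0), (4, 5, 1), (5, 3, 0), (7, 2, 1)]
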